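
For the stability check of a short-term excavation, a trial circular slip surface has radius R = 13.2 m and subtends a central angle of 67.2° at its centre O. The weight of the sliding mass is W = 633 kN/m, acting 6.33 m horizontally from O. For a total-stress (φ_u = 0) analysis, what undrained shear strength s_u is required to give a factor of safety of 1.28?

FS = s_u·L_a·R / (W·d), so s_u = FS·W·d / (L_a·R).
Arc length L_a = R·θ = 13.2·(67.2°·π/180) = 13.2·1.1729 = 15.48 m
s_u = 1.28·633·6.33 / (15.48·13.2) = 5128.8 / 204.36 = 25.10 kPa

s_u = 25.1 kPa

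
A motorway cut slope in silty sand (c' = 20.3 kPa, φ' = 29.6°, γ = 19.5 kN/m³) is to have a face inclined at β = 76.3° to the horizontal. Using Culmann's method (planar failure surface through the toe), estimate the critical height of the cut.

H_c = 11.20 m

Culmann's analysis gives the critical failure plane at α_cr = (β + φ')/2 = (76.3 + 29.6)/2 = 53.0°, and the critical height
H_c = (4c'/γ) · sinβ cosφ' / [1 − cos(β − φ')]
    = (4·20.3/19.5) · sin76.3°·cos29.6° / [1 − cos(46.7°)]
    = 4.164 · 0.9715·0.8695 / [1 − 0.6858]
    = 4.164 · 0.8448 / 0.3142
    = 11.20 m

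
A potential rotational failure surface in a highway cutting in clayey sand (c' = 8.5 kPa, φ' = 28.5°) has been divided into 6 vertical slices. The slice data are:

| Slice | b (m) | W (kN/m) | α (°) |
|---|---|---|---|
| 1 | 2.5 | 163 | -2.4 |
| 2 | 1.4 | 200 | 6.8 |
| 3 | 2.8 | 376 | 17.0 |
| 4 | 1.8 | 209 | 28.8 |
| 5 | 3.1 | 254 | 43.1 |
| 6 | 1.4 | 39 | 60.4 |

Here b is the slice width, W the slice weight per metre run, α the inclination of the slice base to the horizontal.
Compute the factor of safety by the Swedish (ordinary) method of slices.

FS = 1.70

Ordinary method of slices: FS = Σ[c'·Δl_i + (W_i cosα_i)·tanφ'] / Σ W_i sinα_i, with Δl_i = b_i / cosα_i.
Slice 1: Δl = 2.5/cos(-2.4°) = 2.502 m; N'_1 = 163·cos(-2.4°) = 162.9; c'Δl = 21.27; W sinα = -6.8
Slice 2: Δl = 1.4/cos6.8° = 1.410 m; N'_2 = 200·cos6.8° = 198.6; c'Δl = 11.98; W sinα = 23.7
Slice 3: Δl = 2.8/cos17.0° = 2.928 m; N'_3 = 376·cos17.0° = 359.6; c'Δl = 24.89; W sinα = 109.9
Slice 4: Δl = 1.8/cos28.8° = 2.054 m; N'_4 = 209·cos28.8° = 183.1; c'Δl = 17.46; W sinα = 100.7
Slice 5: Δl = 3.1/cos43.1° = 4.246 m; N'_5 = 254·cos43.1° = 185.5; c'Δl = 36.09; W sinα = 173.6
Slice 6: Δl = 1.4/cos60.4° = 2.834 m; N'_6 = 39·cos60.4° = 19.3; c'Δl = 24.09; W sinα = 33.9
Σc'Δl = 135.8 kN/m; ΣN' = 1108.9 kN/m; ΣW sinα = 434.9 kN/m
Resisting = 135.8 + 1108.9·tan28.5° = 135.8 + 602.1 = 737.9 kN/m
FS = 737.9 / 434.9 = 1.696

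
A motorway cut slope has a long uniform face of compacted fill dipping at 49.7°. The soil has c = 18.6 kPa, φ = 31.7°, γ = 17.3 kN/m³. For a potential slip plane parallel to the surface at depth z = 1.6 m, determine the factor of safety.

FS = 1.89

For an infinite slope with a slip plane parallel to the surface (no pore pressure): FS = [c + γz cos²β tanφ] / [γz sinβ cosβ].
γz = 17.3·1.6 = 27.68 kN/m²
Numerator = 18.6 + 27.68·cos²49.7°·tan31.7° = 18.6 + 27.68·0.4183·0.6176 = 25.752 kPa
Denominator = 27.68·sin49.7°·cos49.7° = 27.68·0.7627·0.6468 = 13.654 kPa
FS = 25.752 / 13.654 = 1.886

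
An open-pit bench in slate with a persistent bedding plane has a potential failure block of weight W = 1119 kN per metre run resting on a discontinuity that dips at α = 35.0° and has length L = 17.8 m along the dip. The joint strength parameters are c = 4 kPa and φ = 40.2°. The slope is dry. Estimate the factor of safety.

FS = 1.32

Resolving the block weight along and normal to the plane and applying the Mohr–Coulomb strength on the joint:
N' = W cosα = 1119·cos35.0° = 916.6 kN/m
Driving force T = W sinα = 1119·sin35.0° = 641.8 kN/m
Resisting force R = c·L + N'·tanφ = 4·17.8 + 916.6·tan40.2° = 71.2 + 774.6 = 845.8 kN/m
FS = R / T = 845.8 / 641.8 = 1.318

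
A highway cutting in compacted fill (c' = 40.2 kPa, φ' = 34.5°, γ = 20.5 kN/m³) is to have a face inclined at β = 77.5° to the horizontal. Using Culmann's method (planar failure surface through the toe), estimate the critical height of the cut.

Culmann's analysis gives the critical failure plane at α_cr = (β + φ')/2 = (77.5 + 34.5)/2 = 56.0°, and the critical height
H_c = (4c'/γ) · sinβ cosφ' / [1 − cos(β − φ')]
    = (4·40.2/20.5) · sin77.5°·cos34.5° / [1 − cos(43.0°)]
    = 7.844 · 0.9763·0.8241 / [1 − 0.7314]
    = 7.844 · 0.8046 / 0.2686
    = 23.49 m

H_c = 23.49 m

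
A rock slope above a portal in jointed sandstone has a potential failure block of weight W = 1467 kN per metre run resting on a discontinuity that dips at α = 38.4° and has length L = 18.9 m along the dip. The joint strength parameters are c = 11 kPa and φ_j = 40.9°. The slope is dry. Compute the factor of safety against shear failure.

FS = 1.32

Resolving the block weight along and normal to the plane and applying the Mohr–Coulomb strength on the joint:
N' = W cosα = 1467·cos38.4° = 1149.7 kN/m
Driving force T = W sinα = 1467·sin38.4° = 911.2 kN/m
Resisting force R = c·L + N'·tanφ_j = 11·18.9 + 1149.7·tan40.9° = 207.9 + 995.9 = 1203.8 kN/m
FS = R / T = 1203.8 / 911.2 = 1.321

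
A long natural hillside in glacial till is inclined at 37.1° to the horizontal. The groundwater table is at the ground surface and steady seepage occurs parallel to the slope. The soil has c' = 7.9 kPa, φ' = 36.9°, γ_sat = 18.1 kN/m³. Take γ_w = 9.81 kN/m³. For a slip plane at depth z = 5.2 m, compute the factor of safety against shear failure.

FS = 0.63

With seepage parallel to the slope and the water table at the surface, the effective normal stress on the slip plane uses the buoyant unit weight γ' = γ_sat − γ_w while the driving shear stress uses γ_sat:
FS = [c' + γ' z cos²β tanφ'] / [γ_sat z sinβ cosβ]
γ' = 18.1 − 9.81 = 8.29 kN/m³
Numerator = 7.9 + 8.29·5.2·cos²37.1°·tan36.9° = 7.9 + 8.29·5.2·0.6361·0.7508 = 28.490 kPa
Denominator = 18.1·5.2·sin37.1°·cos37.1° = 18.1·5.2·0.6032·0.7976 = 45.282 kPa
FS = 28.490 / 45.282 = 0.629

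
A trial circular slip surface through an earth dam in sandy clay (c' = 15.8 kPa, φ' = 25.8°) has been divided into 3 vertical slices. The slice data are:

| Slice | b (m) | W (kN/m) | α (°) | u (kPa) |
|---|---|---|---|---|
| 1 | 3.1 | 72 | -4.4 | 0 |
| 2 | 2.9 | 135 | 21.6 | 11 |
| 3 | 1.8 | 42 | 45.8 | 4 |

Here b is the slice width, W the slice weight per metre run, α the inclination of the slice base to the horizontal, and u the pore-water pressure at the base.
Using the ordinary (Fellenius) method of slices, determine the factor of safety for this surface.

Ordinary method of slices: FS = Σ[c'·Δl_i + (W_i cosα_i − u_i·Δl_i)·tanφ'] / Σ W_i sinα_i, with Δl_i = b_i / cosα_i.
Slice 1: Δl = 3.1/cos(-4.4°) = 3.109 m; N'_1 = 72·cos(-4.4°) − 0·3.109 = 71.8; c'Δl = 49.12; W sinα = -5.5
Slice 2: Δl = 2.9/cos21.6° = 3.119 m; N'_2 = 135·cos21.6° − 11·3.119 = 91.2; c'Δl = 49.28; W sinα = 49.7
Slice 3: Δl = 1.8/cos45.8° = 2.582 m; N'_3 = 42·cos45.8° − 4·2.582 = 19.0; c'Δl = 40.79; W sinα = 30.1
Σc'Δl = 139.2 kN/m; ΣN' = 182.0 kN/m; ΣW sinα = 74.3 kN/m
Resisting = 139.2 + 182.0·tan25.8° = 139.2 + 88.0 = 227.2 kN/m
FS = 227.2 / 74.3 = 3.058

FS = 3.06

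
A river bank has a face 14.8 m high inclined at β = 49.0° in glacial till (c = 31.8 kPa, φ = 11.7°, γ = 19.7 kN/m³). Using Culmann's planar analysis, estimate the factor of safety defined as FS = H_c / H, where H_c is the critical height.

FS = 1.58

H_c = (4c/γ) · sinβ cosφ / [1 − cos(β − φ)]
    = (4·31.8/19.7) · sin49.0°·cos11.7° / [1 − cos37.3°]
    = 6.457 · 0.7390 / 0.2045 = 23.33 m
FS = H_c / H = 23.33 / 14.8 = 1.576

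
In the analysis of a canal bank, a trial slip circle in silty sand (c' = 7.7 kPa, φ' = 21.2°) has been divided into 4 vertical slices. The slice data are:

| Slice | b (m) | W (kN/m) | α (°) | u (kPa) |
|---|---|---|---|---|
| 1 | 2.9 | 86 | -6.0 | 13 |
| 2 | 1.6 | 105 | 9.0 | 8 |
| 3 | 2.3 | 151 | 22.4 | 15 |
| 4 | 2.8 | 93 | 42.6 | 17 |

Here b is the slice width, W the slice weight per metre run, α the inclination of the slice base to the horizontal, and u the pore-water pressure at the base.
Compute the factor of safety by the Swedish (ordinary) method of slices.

FS = 1.39

Ordinary method of slices: FS = Σ[c'·Δl_i + (W_i cosα_i − u_i·Δl_i)·tanφ'] / Σ W_i sinα_i, with Δl_i = b_i / cosα_i.
Slice 1: Δl = 2.9/cos(-6.0°) = 2.916 m; N'_1 = 86·cos(-6.0°) − 13·2.916 = 47.6; c'Δl = 22.45; W sinα = -9.0
Slice 2: Δl = 1.6/cos9.0° = 1.620 m; N'_2 = 105·cos9.0° − 8·1.620 = 90.7; c'Δl = 12.47; W sinα = 16.4
Slice 3: Δl = 2.3/cos22.4° = 2.488 m; N'_3 = 151·cos22.4° − 15·2.488 = 102.3; c'Δl = 19.16; W sinα = 57.5
Slice 4: Δl = 2.8/cos42.6° = 3.804 m; N'_4 = 93·cos42.6° − 17·3.804 = 3.8; c'Δl = 29.29; W sinα = 62.9
Σc'Δl = 83.4 kN/m; ΣN' = 244.5 kN/m; ΣW sinα = 127.9 kN/m
Resisting = 83.4 + 244.5·tan21.2° = 83.4 + 94.8 = 178.2 kN/m
FS = 178.2 / 127.9 = 1.393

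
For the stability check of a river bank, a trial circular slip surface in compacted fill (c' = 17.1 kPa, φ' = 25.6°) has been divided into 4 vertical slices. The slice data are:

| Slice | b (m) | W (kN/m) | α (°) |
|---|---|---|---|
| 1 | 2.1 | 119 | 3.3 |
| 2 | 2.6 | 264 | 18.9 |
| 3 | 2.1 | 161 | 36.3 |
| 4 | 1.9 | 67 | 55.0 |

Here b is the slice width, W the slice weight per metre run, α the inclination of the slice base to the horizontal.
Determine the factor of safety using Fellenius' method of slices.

Ordinary method of slices: FS = Σ[c'·Δl_i + (W_i cosα_i)·tanφ'] / Σ W_i sinα_i, with Δl_i = b_i / cosα_i.
Slice 1: Δl = 2.1/cos3.3° = 2.103 m; N'_1 = 119·cos3.3° = 118.8; c'Δl = 35.97; W sinα = 6.9
Slice 2: Δl = 2.6/cos18.9° = 2.748 m; N'_2 = 264·cos18.9° = 249.8; c'Δl = 46.99; W sinα = 85.5
Slice 3: Δl = 2.1/cos36.3° = 2.606 m; N'_3 = 161·cos36.3° = 129.8; c'Δl = 44.56; W sinα = 95.3
Slice 4: Δl = 1.9/cos55.0° = 3.313 m; N'_4 = 67·cos55.0° = 38.4; c'Δl = 56.64; W sinα = 54.9
Σc'Δl = 184.2 kN/m; ΣN' = 536.8 kN/m; ΣW sinα = 242.6 kN/m
Resisting = 184.2 + 536.8·tan25.6° = 184.2 + 257.2 = 441.3 kN/m
FS = 441.3 / 242.6 = 1.819

FS = 1.82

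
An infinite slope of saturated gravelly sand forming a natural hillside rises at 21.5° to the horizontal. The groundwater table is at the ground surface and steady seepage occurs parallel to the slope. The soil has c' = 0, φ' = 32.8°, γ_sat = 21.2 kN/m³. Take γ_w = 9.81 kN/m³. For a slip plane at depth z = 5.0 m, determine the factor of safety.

FS = 0.88

With seepage parallel to the slope and the water table at the surface, the effective normal stress on the slip plane uses the buoyant unit weight γ' = γ_sat − γ_w while the driving shear stress uses γ_sat:
FS = [c' + γ' z cos²β tanφ'] / [γ_sat z sinβ cosβ]
(For c' = 0 this reduces to FS = (γ'/γ_sat)·tanφ'/tanβ.)
γ' = 21.2 − 9.81 = 11.39 kN/m³
Numerator = 0.0 + 11.39·5.0·cos²21.5°·tan32.8° = 0.0 + 11.39·5.0·0.8657·0.6445 = 31.772 kPa
Denominator = 21.2·5.0·sin21.5°·cos21.5° = 21.2·5.0·0.3665·0.9304 = 36.146 kPa
FS = 31.772 / 36.146 = 0.879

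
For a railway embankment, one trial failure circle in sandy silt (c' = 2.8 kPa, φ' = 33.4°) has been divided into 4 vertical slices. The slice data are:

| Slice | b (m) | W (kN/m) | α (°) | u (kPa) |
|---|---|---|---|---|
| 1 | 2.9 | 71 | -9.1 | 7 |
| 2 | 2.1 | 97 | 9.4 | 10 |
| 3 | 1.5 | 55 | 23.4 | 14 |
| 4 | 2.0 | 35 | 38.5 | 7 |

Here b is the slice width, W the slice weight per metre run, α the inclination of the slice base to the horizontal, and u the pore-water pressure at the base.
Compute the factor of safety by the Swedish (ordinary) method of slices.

FS = 2.74

Ordinary method of slices: FS = Σ[c'·Δl_i + (W_i cosα_i − u_i·Δl_i)·tanφ'] / Σ W_i sinα_i, with Δl_i = b_i / cosα_i.
Slice 1: Δl = 2.9/cos(-9.1°) = 2.937 m; N'_1 = 71·cos(-9.1°) − 7·2.937 = 49.5; c'Δl = 8.22; W sinα = -11.2
Slice 2: Δl = 2.1/cos9.4° = 2.129 m; N'_2 = 97·cos9.4° − 10·2.129 = 74.4; c'Δl = 5.96; W sinα = 15.8
Slice 3: Δl = 1.5/cos23.4° = 1.634 m; N'_3 = 55·cos23.4° − 14·1.634 = 27.6; c'Δl = 4.58; W sinα = 21.8
Slice 4: Δl = 2.0/cos38.5° = 2.556 m; N'_4 = 35·cos38.5° − 7·2.556 = 9.5; c'Δl = 7.16; W sinα = 21.8
Σc'Δl = 25.9 kN/m; ΣN' = 161.1 kN/m; ΣW sinα = 48.2 kN/m
Resisting = 25.9 + 161.1·tan33.4° = 25.9 + 106.2 = 132.1 kN/m
FS = 132.1 / 48.2 = 2.738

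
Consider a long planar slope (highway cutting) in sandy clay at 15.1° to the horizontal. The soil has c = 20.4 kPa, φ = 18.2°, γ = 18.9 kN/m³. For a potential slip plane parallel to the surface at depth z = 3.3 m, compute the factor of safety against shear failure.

For an infinite slope with a slip plane parallel to the surface (no pore pressure): FS = [c + γz cos²β tanφ] / [γz sinβ cosβ].
γz = 18.9·3.3 = 62.37 kN/m²
Numerator = 20.4 + 62.37·cos²15.1°·tan18.2° = 20.4 + 62.37·0.9321·0.3288 = 39.515 kPa
Denominator = 62.37·sin15.1°·cos15.1° = 62.37·0.2605·0.9655 = 15.687 kPa
FS = 39.515 / 15.687 = 2.519

FS = 2.52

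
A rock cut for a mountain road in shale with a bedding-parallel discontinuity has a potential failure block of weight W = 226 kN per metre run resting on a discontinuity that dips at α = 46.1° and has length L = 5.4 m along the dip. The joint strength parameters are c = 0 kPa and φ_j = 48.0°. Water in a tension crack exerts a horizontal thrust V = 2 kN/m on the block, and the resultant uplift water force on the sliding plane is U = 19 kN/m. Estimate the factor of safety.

Resolving the block weight along and normal to the plane and applying the Mohr–Coulomb strength on the joint:
N' = W cosα − U − V sinα = 226·cos46.1° − 19 − 2·sin46.1° = 136.3 kN/m
Driving force T = W sinα + V cosα = 226·sin46.1° + 2·cos46.1° = 164.2 kN/m
Resisting force R = c·L + N'·tanφ_j = 0·5.4 + 136.3·tan48.0° = 0.0 + 151.3 = 151.3 kN/m
FS = R / T = 151.3 / 164.2 = 0.922

FS = 0.92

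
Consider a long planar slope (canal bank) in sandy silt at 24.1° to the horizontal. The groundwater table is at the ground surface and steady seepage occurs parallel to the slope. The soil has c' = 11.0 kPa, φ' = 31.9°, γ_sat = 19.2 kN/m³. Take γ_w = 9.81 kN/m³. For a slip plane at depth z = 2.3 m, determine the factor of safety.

FS = 1.35

With seepage parallel to the slope and the water table at the surface, the effective normal stress on the slip plane uses the buoyant unit weight γ' = γ_sat − γ_w while the driving shear stress uses γ_sat:
FS = [c' + γ' z cos²β tanφ'] / [γ_sat z sinβ cosβ]
γ' = 19.2 − 9.81 = 9.39 kN/m³
Numerator = 11.0 + 9.39·2.3·cos²24.1°·tan31.9° = 11.0 + 9.39·2.3·0.8333·0.6224 = 22.202 kPa
Denominator = 19.2·2.3·sin24.1°·cos24.1° = 19.2·2.3·0.4083·0.9128 = 16.460 kPa
FS = 22.202 / 16.460 = 1.349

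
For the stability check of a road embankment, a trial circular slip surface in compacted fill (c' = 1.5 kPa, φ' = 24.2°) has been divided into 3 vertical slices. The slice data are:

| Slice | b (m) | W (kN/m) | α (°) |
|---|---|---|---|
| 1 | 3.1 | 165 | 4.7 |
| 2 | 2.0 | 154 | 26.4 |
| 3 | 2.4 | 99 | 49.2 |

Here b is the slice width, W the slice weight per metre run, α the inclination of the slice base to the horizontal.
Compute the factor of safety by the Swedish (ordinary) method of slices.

FS = 1.14

Ordinary method of slices: FS = Σ[c'·Δl_i + (W_i cosα_i)·tanφ'] / Σ W_i sinα_i, with Δl_i = b_i / cosα_i.
Slice 1: Δl = 3.1/cos4.7° = 3.110 m; N'_1 = 165·cos4.7° = 164.4; c'Δl = 4.67; W sinα = 13.5
Slice 2: Δl = 2.0/cos26.4° = 2.233 m; N'_2 = 154·cos26.4° = 137.9; c'Δl = 3.35; W sinα = 68.5
Slice 3: Δl = 2.4/cos49.2° = 3.673 m; N'_3 = 99·cos49.2° = 64.7; c'Δl = 5.51; W sinα = 74.9
Σc'Δl = 13.5 kN/m; ΣN' = 367.1 kN/m; ΣW sinα = 156.9 kN/m
Resisting = 13.5 + 367.1·tan24.2° = 13.5 + 165.0 = 178.5 kN/m
FS = 178.5 / 156.9 = 1.137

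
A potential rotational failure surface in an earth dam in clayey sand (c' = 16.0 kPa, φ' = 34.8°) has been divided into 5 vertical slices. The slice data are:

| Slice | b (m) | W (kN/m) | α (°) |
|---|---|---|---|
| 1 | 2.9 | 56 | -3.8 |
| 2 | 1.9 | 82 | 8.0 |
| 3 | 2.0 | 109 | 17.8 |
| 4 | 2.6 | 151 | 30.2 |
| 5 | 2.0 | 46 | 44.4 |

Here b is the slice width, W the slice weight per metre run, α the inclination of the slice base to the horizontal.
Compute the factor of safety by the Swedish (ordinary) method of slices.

FS = 3.25

Ordinary method of slices: FS = Σ[c'·Δl_i + (W_i cosα_i)·tanφ'] / Σ W_i sinα_i, with Δl_i = b_i / cosα_i.
Slice 1: Δl = 2.9/cos(-3.8°) = 2.906 m; N'_1 = 56·cos(-3.8°) = 55.9; c'Δl = 46.50; W sinα = -3.7
Slice 2: Δl = 1.9/cos8.0° = 1.919 m; N'_2 = 82·cos8.0° = 81.2; c'Δl = 30.70; W sinα = 11.4
Slice 3: Δl = 2.0/cos17.8° = 2.101 m; N'_3 = 109·cos17.8° = 103.8; c'Δl = 33.61; W sinα = 33.3
Slice 4: Δl = 2.6/cos30.2° = 3.008 m; N'_4 = 151·cos30.2° = 130.5; c'Δl = 48.13; W sinα = 76.0
Slice 5: Δl = 2.0/cos44.4° = 2.799 m; N'_5 = 46·cos44.4° = 32.9; c'Δl = 44.79; W sinα = 32.2
Σc'Δl = 203.7 kN/m; ΣN' = 404.2 kN/m; ΣW sinα = 149.2 kN/m
Resisting = 203.7 + 404.2·tan34.8° = 203.7 + 280.9 = 484.7 kN/m
FS = 484.7 / 149.2 = 3.249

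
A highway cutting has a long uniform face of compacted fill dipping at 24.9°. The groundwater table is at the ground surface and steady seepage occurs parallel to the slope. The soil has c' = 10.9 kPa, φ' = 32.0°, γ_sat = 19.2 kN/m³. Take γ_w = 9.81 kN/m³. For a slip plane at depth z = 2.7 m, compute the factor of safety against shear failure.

With seepage parallel to the slope and the water table at the surface, the effective normal stress on the slip plane uses the buoyant unit weight γ' = γ_sat − γ_w while the driving shear stress uses γ_sat:
FS = [c' + γ' z cos²β tanφ'] / [γ_sat z sinβ cosβ]
γ' = 19.2 − 9.81 = 9.39 kN/m³
Numerator = 10.9 + 9.39·2.7·cos²24.9°·tan32.0° = 10.9 + 9.39·2.7·0.8227·0.6249 = 23.934 kPa
Denominator = 19.2·2.7·sin24.9°·cos24.9° = 19.2·2.7·0.4210·0.9070 = 19.798 kPa
FS = 23.934 / 19.798 = 1.209

FS = 1.21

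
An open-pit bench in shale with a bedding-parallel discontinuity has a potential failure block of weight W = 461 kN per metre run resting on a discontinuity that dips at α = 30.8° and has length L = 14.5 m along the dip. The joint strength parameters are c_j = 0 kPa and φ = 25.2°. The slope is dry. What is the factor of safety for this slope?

FS = 0.79

Resolving the block weight along and normal to the plane and applying the Mohr–Coulomb strength on the joint:
N' = W cosα = 461·cos30.8° = 396.0 kN/m
Driving force T = W sinα = 461·sin30.8° = 236.1 kN/m
Resisting force R = c_j·L + N'·tanφ = 0·14.5 + 396.0·tan25.2° = 0.0 + 186.3 = 186.3 kN/m
FS = R / T = 186.3 / 236.1 = 0.789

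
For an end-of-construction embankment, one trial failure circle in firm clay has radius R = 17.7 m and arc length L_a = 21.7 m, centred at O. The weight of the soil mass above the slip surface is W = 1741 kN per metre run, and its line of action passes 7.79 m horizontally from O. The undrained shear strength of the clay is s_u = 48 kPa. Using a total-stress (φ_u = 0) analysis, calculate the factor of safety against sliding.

Taking moments about the centre O, the resisting moment is provided by the undrained shear strength acting along the arc:
M_R = s_u·L_a·R = 48·21.70·17.7 = 18436.3 kN·m/m
M_D = W·d = 1741·7.79 = 13562.4 kN·m/m
FS = M_R / M_D = 18436.3 / 13562.4 = 1.359

FS = 1.36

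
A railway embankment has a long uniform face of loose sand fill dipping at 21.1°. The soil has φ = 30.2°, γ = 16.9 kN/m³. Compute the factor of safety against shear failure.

FS = 1.51

For a dry cohesionless infinite slope the factor of safety is FS = tanφ / tanβ.
FS = tan30.2° / tan21.1° = 0.5820 / 0.3859 = 1.508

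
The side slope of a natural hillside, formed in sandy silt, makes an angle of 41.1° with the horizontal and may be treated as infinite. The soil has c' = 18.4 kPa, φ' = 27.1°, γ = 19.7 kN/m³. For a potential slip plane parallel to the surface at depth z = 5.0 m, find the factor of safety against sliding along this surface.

FS = 0.96

For an infinite slope with a slip plane parallel to the surface (no pore pressure): FS = [c' + γz cos²β tanφ'] / [γz sinβ cosβ].
γz = 19.7·5.0 = 98.50 kN/m²
Numerator = 18.4 + 98.50·cos²41.1°·tan27.1° = 18.4 + 98.50·0.5679·0.5117 = 47.023 kPa
Denominator = 98.50·sin41.1°·cos41.1° = 98.50·0.6574·0.7536 = 48.794 kPa
FS = 47.023 / 48.794 = 0.964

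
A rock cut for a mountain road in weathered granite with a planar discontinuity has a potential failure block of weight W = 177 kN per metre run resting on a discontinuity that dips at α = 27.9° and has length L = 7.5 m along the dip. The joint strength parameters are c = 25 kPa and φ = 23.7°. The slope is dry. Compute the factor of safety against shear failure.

FS = 3.09

Resolving the block weight along and normal to the plane and applying the Mohr–Coulomb strength on the joint:
N' = W cosα = 177·cos27.9° = 156.4 kN/m
Driving force T = W sinα = 177·sin27.9° = 82.8 kN/m
Resisting force R = c·L + N'·tanφ = 25·7.5 + 156.4·tan23.7° = 187.5 + 68.7 = 256.2 kN/m
FS = R / T = 256.2 / 82.8 = 3.093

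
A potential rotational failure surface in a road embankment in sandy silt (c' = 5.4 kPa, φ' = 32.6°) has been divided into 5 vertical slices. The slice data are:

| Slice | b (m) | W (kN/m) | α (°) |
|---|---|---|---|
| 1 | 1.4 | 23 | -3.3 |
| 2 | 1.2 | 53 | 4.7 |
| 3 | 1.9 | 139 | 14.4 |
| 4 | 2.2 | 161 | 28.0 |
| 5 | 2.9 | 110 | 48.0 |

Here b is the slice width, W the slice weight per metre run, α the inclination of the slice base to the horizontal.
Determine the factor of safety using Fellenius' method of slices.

Ordinary method of slices: FS = Σ[c'·Δl_i + (W_i cosα_i)·tanφ'] / Σ W_i sinα_i, with Δl_i = b_i / cosα_i.
Slice 1: Δl = 1.4/cos(-3.3°) = 1.402 m; N'_1 = 23·cos(-3.3°) = 23.0; c'Δl = 7.57; W sinα = -1.3
Slice 2: Δl = 1.2/cos4.7° = 1.204 m; N'_2 = 53·cos4.7° = 52.8; c'Δl = 6.50; W sinα = 4.3
Slice 3: Δl = 1.9/cos14.4° = 1.962 m; N'_3 = 139·cos14.4° = 134.6; c'Δl = 10.59; W sinα = 34.6
Slice 4: Δl = 2.2/cos28.0° = 2.492 m; N'_4 = 161·cos28.0° = 142.2; c'Δl = 13.45; W sinα = 75.6
Slice 5: Δl = 2.9/cos48.0° = 4.334 m; N'_5 = 110·cos48.0° = 73.6; c'Δl = 23.40; W sinα = 81.7
Σc'Δl = 61.5 kN/m; ΣN' = 426.2 kN/m; ΣW sinα = 194.9 kN/m
Resisting = 61.5 + 426.2·tan32.6° = 61.5 + 272.6 = 334.1 kN/m
FS = 334.1 / 194.9 = 1.714

FS = 1.71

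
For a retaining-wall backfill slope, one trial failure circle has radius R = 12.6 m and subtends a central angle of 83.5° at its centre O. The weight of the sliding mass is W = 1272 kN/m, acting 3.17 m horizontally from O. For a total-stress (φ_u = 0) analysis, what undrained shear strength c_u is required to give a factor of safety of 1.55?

c_u = 27.0 kPa

FS = c_u·L_a·R / (W·d), so c_u = FS·W·d / (L_a·R).
Arc length L_a = R·θ = 12.6·(83.5°·π/180) = 12.6·1.4573 = 18.36 m
c_u = 1.55·1272·3.17 / (18.36·12.6) = 6250.0 / 231.37 = 27.01 kPa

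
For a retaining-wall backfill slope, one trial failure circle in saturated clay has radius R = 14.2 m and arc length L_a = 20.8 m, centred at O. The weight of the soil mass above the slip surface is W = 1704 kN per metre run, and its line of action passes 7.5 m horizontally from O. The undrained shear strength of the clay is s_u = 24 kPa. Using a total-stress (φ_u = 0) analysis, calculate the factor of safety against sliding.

FS = 0.55

Taking moments about the centre O, the resisting moment is provided by the undrained shear strength acting along the arc:
M_R = s_u·L_a·R = 24·20.80·14.2 = 7088.6 kN·m/m
M_D = W·d = 1704·7.5 = 12780.0 kN·m/m
FS = M_R / M_D = 7088.6 / 12780.0 = 0.555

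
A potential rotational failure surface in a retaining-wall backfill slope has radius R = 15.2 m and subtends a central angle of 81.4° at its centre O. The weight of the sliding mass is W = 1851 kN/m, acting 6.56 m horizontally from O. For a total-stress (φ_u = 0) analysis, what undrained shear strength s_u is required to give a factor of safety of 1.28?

FS = s_u·L_a·R / (W·d), so s_u = FS·W·d / (L_a·R).
Arc length L_a = R·θ = 15.2·(81.4°·π/180) = 15.2·1.4207 = 21.59 m
s_u = 1.28·1851·6.56 / (21.59·15.2) = 15542.5 / 328.24 = 47.35 kPa

s_u = 47.4 kPa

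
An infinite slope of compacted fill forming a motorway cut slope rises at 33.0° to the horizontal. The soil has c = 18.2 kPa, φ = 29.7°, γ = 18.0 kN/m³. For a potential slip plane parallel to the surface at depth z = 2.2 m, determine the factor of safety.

For an infinite slope with a slip plane parallel to the surface (no pore pressure): FS = [c + γz cos²β tanφ] / [γz sinβ cosβ].
γz = 18.0·2.2 = 39.60 kN/m²
Numerator = 18.2 + 39.60·cos²33.0°·tan29.7° = 18.2 + 39.60·0.7034·0.5704 = 34.087 kPa
Denominator = 39.60·sin33.0°·cos33.0° = 39.60·0.5446·0.8387 = 18.088 kPa
FS = 34.087 / 18.088 = 1.885

FS = 1.88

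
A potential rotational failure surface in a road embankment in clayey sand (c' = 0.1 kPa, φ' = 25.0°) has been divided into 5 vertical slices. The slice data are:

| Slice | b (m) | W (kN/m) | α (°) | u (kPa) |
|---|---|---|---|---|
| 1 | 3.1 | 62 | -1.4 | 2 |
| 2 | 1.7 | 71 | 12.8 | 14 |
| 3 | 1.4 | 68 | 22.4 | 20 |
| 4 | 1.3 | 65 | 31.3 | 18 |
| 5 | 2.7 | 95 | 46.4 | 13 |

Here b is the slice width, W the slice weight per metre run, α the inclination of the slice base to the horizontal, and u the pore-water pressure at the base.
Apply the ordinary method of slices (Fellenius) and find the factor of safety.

FS = 0.58

Ordinary method of slices: FS = Σ[c'·Δl_i + (W_i cosα_i − u_i·Δl_i)·tanφ'] / Σ W_i sinα_i, with Δl_i = b_i / cosα_i.
Slice 1: Δl = 3.1/cos(-1.4°) = 3.101 m; N'_1 = 62·cos(-1.4°) − 2·3.101 = 55.8; c'Δl = 0.31; W sinα = -1.5
Slice 2: Δl = 1.7/cos12.8° = 1.743 m; N'_2 = 71·cos12.8° − 14·1.743 = 44.8; c'Δl = 0.17; W sinα = 15.7
Slice 3: Δl = 1.4/cos22.4° = 1.514 m; N'_3 = 68·cos22.4° − 20·1.514 = 32.6; c'Δl = 0.15; W sinα = 25.9
Slice 4: Δl = 1.3/cos31.3° = 1.521 m; N'_4 = 65·cos31.3° − 18·1.521 = 28.2; c'Δl = 0.15; W sinα = 33.8
Slice 5: Δl = 2.7/cos46.4° = 3.915 m; N'_5 = 95·cos46.4° − 13·3.915 = 14.6; c'Δl = 0.39; W sinα = 68.8
Σc'Δl = 1.2 kN/m; ΣN' = 176.0 kN/m; ΣW sinα = 142.7 kN/m
Resisting = 1.2 + 176.0·tan25.0° = 1.2 + 82.1 = 83.2 kN/m
FS = 83.2 / 142.7 = 0.583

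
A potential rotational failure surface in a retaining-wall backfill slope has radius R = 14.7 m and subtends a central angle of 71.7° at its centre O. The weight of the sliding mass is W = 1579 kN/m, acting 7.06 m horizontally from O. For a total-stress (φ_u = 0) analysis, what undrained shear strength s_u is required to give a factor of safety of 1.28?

s_u = 52.8 kPa

FS = s_u·L_a·R / (W·d), so s_u = FS·W·d / (L_a·R).
Arc length L_a = R·θ = 14.7·(71.7°·π/180) = 14.7·1.2514 = 18.40 m
s_u = 1.28·1579·7.06 / (18.40·14.7) = 14269.1 / 270.42 = 52.77 kPa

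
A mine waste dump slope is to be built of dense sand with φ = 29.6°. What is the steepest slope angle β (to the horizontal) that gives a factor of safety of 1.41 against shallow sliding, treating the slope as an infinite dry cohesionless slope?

β = 21.9°

For an infinite dry cohesionless slope FS = tanφ/tanβ, so tanβ = tanφ / FS.
tanβ = tan29.6° / 1.41 = 0.5681 / 1.41 = 0.4029
β = arctan(0.4029) = 21.94°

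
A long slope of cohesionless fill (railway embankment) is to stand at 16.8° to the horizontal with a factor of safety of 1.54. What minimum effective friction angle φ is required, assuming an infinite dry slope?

φ = 24.9°

FS = tanφ/tanβ ⇒ tanφ = FS · tanβ = 1.54 · tan16.8° = 0.4650
φ = arctan(0.4650) = 24.94°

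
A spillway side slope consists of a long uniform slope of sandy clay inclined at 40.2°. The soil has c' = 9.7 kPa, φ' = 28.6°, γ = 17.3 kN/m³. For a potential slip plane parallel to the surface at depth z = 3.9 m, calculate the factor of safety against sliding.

For an infinite slope with a slip plane parallel to the surface (no pore pressure): FS = [c' + γz cos²β tanφ'] / [γz sinβ cosβ].
γz = 17.3·3.9 = 67.47 kN/m²
Numerator = 9.7 + 67.47·cos²40.2°·tan28.6° = 9.7 + 67.47·0.5834·0.5452 = 31.160 kPa
Denominator = 67.47·sin40.2°·cos40.2° = 67.47·0.6455·0.7638 = 33.263 kPa
FS = 31.160 / 33.263 = 0.937

FS = 0.94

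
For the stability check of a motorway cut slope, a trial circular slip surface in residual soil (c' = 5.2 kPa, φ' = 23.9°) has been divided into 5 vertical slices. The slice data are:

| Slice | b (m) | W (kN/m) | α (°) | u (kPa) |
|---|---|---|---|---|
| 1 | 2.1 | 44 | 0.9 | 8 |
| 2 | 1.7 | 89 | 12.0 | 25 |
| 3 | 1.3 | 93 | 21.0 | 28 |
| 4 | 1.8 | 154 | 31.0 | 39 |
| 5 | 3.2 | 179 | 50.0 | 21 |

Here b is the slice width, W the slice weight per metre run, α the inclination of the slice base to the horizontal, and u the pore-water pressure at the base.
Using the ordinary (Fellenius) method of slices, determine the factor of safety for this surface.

FS = 0.53

Ordinary method of slices: FS = Σ[c'·Δl_i + (W_i cosα_i − u_i·Δl_i)·tanφ'] / Σ W_i sinα_i, with Δl_i = b_i / cosα_i.
Slice 1: Δl = 2.1/cos0.9° = 2.100 m; N'_1 = 44·cos0.9° − 8·2.100 = 27.2; c'Δl = 10.92; W sinα = 0.7
Slice 2: Δl = 1.7/cos12.0° = 1.738 m; N'_2 = 89·cos12.0° − 25·1.738 = 43.6; c'Δl = 9.04; W sinα = 18.5
Slice 3: Δl = 1.3/cos21.0° = 1.392 m; N'_3 = 93·cos21.0° − 28·1.392 = 47.8; c'Δl = 7.24; W sinα = 33.3
Slice 4: Δl = 1.8/cos31.0° = 2.100 m; N'_4 = 154·cos31.0° − 39·2.100 = 50.1; c'Δl = 10.92; W sinα = 79.3
Slice 5: Δl = 3.2/cos50.0° = 4.978 m; N'_5 = 179·cos50.0° − 21·4.978 = 10.5; c'Δl = 25.89; W sinα = 137.1
Σc'Δl = 64.0 kN/m; ΣN' = 179.3 kN/m; ΣW sinα = 269.0 kN/m
Resisting = 64.0 + 179.3·tan23.9° = 64.0 + 79.4 = 143.4 kN/m
FS = 143.4 / 269.0 = 0.533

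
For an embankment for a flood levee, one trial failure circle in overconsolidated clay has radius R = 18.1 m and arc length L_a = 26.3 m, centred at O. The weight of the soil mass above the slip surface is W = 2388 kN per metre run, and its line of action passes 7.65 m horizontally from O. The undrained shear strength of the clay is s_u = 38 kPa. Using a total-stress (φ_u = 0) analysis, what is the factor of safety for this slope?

Taking moments about the centre O, the resisting moment is provided by the undrained shear strength acting along the arc:
M_R = s_u·L_a·R = 38·26.30·18.1 = 18089.1 kN·m/m
M_D = W·d = 2388·7.65 = 18268.2 kN·m/m
FS = M_R / M_D = 18089.1 / 18268.2 = 0.990

FS = 0.99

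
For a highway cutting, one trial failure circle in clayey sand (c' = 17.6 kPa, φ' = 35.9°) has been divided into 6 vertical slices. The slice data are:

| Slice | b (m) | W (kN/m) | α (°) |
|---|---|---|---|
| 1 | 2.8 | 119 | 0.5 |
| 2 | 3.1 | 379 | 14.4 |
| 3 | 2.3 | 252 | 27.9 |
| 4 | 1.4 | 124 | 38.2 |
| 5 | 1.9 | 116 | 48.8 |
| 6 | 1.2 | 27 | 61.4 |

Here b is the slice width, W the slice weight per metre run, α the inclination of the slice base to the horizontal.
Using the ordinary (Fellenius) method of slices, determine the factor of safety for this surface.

FS = 2.31

Ordinary method of slices: FS = Σ[c'·Δl_i + (W_i cosα_i)·tanφ'] / Σ W_i sinα_i, with Δl_i = b_i / cosα_i.
Slice 1: Δl = 2.8/cos0.5° = 2.800 m; N'_1 = 119·cos0.5° = 119.0; c'Δl = 49.28; W sinα = 1.0
Slice 2: Δl = 3.1/cos14.4° = 3.201 m; N'_2 = 379·cos14.4° = 367.1; c'Δl = 56.33; W sinα = 94.3
Slice 3: Δl = 2.3/cos27.9° = 2.602 m; N'_3 = 252·cos27.9° = 222.7; c'Δl = 45.80; W sinα = 117.9
Slice 4: Δl = 1.4/cos38.2° = 1.781 m; N'_4 = 124·cos38.2° = 97.4; c'Δl = 31.35; W sinα = 76.7
Slice 5: Δl = 1.9/cos48.8° = 2.885 m; N'_5 = 116·cos48.8° = 76.4; c'Δl = 50.77; W sinα = 87.3
Slice 6: Δl = 1.2/cos61.4° = 2.507 m; N'_6 = 27·cos61.4° = 12.9; c'Δl = 44.12; W sinα = 23.7
Σc'Δl = 277.7 kN/m; ΣN' = 895.6 kN/m; ΣW sinα = 400.9 kN/m
Resisting = 277.7 + 895.6·tan35.9° = 277.7 + 648.3 = 925.9 kN/m
FS = 925.9 / 400.9 = 2.310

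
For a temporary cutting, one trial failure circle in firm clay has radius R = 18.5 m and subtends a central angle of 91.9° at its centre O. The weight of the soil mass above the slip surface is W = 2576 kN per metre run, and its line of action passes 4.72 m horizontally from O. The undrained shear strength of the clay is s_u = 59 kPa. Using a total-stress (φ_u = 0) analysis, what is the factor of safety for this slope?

Taking moments about the centre O, the resisting moment is provided by the undrained shear strength acting along the arc:
Arc length L_a = R·θ = 18.5·(91.9°·π/180) = 18.5·1.6040 = 29.67 m
M_R = s_u·L_a·R = 59·29.67·18.5 = 32388.3 kN·m/m
M_D = W·d = 2576·4.72 = 12158.7 kN·m/m
FS = M_R / M_D = 32388.3 / 12158.7 = 2.664

FS = 2.66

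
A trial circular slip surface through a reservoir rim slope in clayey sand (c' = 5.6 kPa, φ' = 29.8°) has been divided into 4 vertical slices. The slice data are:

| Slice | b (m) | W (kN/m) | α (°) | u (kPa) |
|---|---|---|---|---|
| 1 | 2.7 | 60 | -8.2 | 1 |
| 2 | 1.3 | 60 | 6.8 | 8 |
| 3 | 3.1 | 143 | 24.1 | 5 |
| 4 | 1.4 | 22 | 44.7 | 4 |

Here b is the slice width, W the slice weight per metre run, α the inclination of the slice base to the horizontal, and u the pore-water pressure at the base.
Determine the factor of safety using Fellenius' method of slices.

Ordinary method of slices: FS = Σ[c'·Δl_i + (W_i cosα_i − u_i·Δl_i)·tanφ'] / Σ W_i sinα_i, with Δl_i = b_i / cosα_i.
Slice 1: Δl = 2.7/cos(-8.2°) = 2.728 m; N'_1 = 60·cos(-8.2°) − 1·2.728 = 56.7; c'Δl = 15.28; W sinα = -8.6
Slice 2: Δl = 1.3/cos6.8° = 1.309 m; N'_2 = 60·cos6.8° − 8·1.309 = 49.1; c'Δl = 7.33; W sinα = 7.1
Slice 3: Δl = 3.1/cos24.1° = 3.396 m; N'_3 = 143·cos24.1° − 5·3.396 = 113.6; c'Δl = 19.02; W sinα = 58.4
Slice 4: Δl = 1.4/cos44.7° = 1.970 m; N'_4 = 22·cos44.7° − 4·1.970 = 7.8; c'Δl = 11.03; W sinα = 15.5
Σc'Δl = 52.7 kN/m; ΣN' = 227.1 kN/m; ΣW sinα = 72.4 kN/m
Resisting = 52.7 + 227.1·tan29.8° = 52.7 + 130.0 = 182.7 kN/m
FS = 182.7 / 72.4 = 2.523

FS = 2.52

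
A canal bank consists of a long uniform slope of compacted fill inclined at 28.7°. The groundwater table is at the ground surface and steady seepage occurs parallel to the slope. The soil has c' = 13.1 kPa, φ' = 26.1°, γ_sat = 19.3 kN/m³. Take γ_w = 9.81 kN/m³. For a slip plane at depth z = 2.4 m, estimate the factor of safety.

FS = 1.11

With seepage parallel to the slope and the water table at the surface, the effective normal stress on the slip plane uses the buoyant unit weight γ' = γ_sat − γ_w while the driving shear stress uses γ_sat:
FS = [c' + γ' z cos²β tanφ'] / [γ_sat z sinβ cosβ]
γ' = 19.3 − 9.81 = 9.49 kN/m³
Numerator = 13.1 + 9.49·2.4·cos²28.7°·tan26.1° = 13.1 + 9.49·2.4·0.7694·0.4899 = 21.685 kPa
Denominator = 19.3·2.4·sin28.7°·cos28.7° = 19.3·2.4·0.4802·0.8771 = 19.511 kPa
FS = 21.685 / 19.511 = 1.111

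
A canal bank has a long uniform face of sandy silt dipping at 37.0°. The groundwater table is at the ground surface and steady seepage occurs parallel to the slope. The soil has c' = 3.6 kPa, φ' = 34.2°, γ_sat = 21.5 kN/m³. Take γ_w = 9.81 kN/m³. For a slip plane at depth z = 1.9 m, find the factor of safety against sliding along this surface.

FS = 0.67

With seepage parallel to the slope and the water table at the surface, the effective normal stress on the slip plane uses the buoyant unit weight γ' = γ_sat − γ_w while the driving shear stress uses γ_sat:
FS = [c' + γ' z cos²β tanφ'] / [γ_sat z sinβ cosβ]
γ' = 21.5 − 9.81 = 11.69 kN/m³
Numerator = 3.6 + 11.69·1.9·cos²37.0°·tan34.2° = 3.6 + 11.69·1.9·0.6378·0.6796 = 13.228 kPa
Denominator = 21.5·1.9·sin37.0°·cos37.0° = 21.5·1.9·0.6018·0.7986 = 19.634 kPa
FS = 13.228 / 19.634 = 0.674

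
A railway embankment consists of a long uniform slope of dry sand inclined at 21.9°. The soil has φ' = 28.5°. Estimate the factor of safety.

For a dry cohesionless infinite slope the factor of safety is FS = tanφ' / tanβ.
FS = tan28.5° / tan21.9° = 0.5430 / 0.4020 = 1.351

FS = 1.35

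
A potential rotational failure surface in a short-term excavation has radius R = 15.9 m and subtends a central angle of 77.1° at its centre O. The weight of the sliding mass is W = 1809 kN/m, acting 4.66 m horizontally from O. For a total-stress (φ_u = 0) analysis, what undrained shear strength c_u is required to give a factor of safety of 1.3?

FS = c_u·L_a·R / (W·d), so c_u = FS·W·d / (L_a·R).
Arc length L_a = R·θ = 15.9·(77.1°·π/180) = 15.9·1.3456 = 21.40 m
c_u = 1.3·1809·4.66 / (21.40·15.9) = 10958.9 / 340.19 = 32.21 kPa

c_u = 32.2 kPa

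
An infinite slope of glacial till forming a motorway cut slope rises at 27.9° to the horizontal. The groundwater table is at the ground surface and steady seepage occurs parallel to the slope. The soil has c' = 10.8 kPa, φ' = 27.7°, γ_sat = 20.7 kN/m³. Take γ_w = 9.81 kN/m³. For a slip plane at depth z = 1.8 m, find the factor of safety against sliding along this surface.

FS = 1.22

With seepage parallel to the slope and the water table at the surface, the effective normal stress on the slip plane uses the buoyant unit weight γ' = γ_sat − γ_w while the driving shear stress uses γ_sat:
FS = [c' + γ' z cos²β tanφ'] / [γ_sat z sinβ cosβ]
γ' = 20.7 − 9.81 = 10.89 kN/m³
Numerator = 10.8 + 10.89·1.8·cos²27.9°·tan27.7° = 10.8 + 10.89·1.8·0.7810·0.5250 = 18.838 kPa
Denominator = 20.7·1.8·sin27.9°·cos27.9° = 20.7·1.8·0.4679·0.8838 = 15.409 kPa
FS = 18.838 / 15.409 = 1.223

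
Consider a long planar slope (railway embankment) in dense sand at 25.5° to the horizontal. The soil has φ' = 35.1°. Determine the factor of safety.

For a dry cohesionless infinite slope the factor of safety is FS = tanφ' / tanβ.
FS = tan35.1° / tan25.5° = 0.7028 / 0.4770 = 1.473

FS = 1.47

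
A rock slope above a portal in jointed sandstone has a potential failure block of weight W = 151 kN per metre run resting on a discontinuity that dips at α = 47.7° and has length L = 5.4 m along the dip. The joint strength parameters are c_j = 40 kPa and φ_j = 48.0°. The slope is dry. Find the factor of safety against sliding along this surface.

Resolving the block weight along and normal to the plane and applying the Mohr–Coulomb strength on the joint:
N' = W cosα = 151·cos47.7° = 101.6 kN/m
Driving force T = W sinα = 151·sin47.7° = 111.7 kN/m
Resisting force R = c_j·L + N'·tanφ_j = 40·5.4 + 101.6·tan48.0° = 216.0 + 112.9 = 328.9 kN/m
FS = R / T = 328.9 / 111.7 = 2.945

FS = 2.94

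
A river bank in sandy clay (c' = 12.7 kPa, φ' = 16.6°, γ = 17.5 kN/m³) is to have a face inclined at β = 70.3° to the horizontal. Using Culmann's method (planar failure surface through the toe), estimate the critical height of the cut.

H_c = 6.42 m

Culmann's analysis gives the critical failure plane at α_cr = (β + φ')/2 = (70.3 + 16.6)/2 = 43.5°, and the critical height
H_c = (4c'/γ) · sinβ cosφ' / [1 − cos(β − φ')]
    = (4·12.7/17.5) · sin70.3°·cos16.6° / [1 − cos(53.7°)]
    = 2.903 · 0.9415·0.9583 / [1 − 0.5920]
    = 2.903 · 0.9022 / 0.4080
    = 6.42 m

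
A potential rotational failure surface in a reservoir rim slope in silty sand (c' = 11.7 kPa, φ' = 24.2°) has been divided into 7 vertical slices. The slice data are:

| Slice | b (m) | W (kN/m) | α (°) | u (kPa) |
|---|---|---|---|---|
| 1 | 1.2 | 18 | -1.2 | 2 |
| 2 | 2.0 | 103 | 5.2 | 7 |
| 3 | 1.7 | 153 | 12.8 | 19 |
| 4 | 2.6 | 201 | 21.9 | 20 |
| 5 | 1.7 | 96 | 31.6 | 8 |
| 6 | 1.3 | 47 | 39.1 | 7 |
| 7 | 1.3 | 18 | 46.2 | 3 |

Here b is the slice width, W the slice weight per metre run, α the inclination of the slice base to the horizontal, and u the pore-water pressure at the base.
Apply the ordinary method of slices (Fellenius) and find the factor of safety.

Ordinary method of slices: FS = Σ[c'·Δl_i + (W_i cosα_i − u_i·Δl_i)·tanφ'] / Σ W_i sinα_i, with Δl_i = b_i / cosα_i.
Slice 1: Δl = 1.2/cos(-1.2°) = 1.200 m; N'_1 = 18·cos(-1.2°) − 2·1.200 = 15.6; c'Δl = 14.04; W sinα = -0.4
Slice 2: Δl = 2.0/cos5.2° = 2.008 m; N'_2 = 103·cos5.2° − 7·2.008 = 88.5; c'Δl = 23.50; W sinα = 9.3
Slice 3: Δl = 1.7/cos12.8° = 1.743 m; N'_3 = 153·cos12.8° − 19·1.743 = 116.1; c'Δl = 20.40; W sinα = 33.9
Slice 4: Δl = 2.6/cos21.9° = 2.802 m; N'_4 = 201·cos21.9° − 20·2.802 = 130.5; c'Δl = 32.79; W sinα = 75.0
Slice 5: Δl = 1.7/cos31.6° = 1.996 m; N'_5 = 96·cos31.6° − 8·1.996 = 65.8; c'Δl = 23.35; W sinα = 50.3
Slice 6: Δl = 1.3/cos39.1° = 1.675 m; N'_6 = 47·cos39.1° − 7·1.675 = 24.7; c'Δl = 19.60; W sinα = 29.6
Slice 7: Δl = 1.3/cos46.2° = 1.878 m; N'_7 = 18·cos46.2° − 3·1.878 = 6.8; c'Δl = 21.98; W sinα = 13.0
Σc'Δl = 155.6 kN/m; ΣN' = 448.0 kN/m; ΣW sinα = 210.8 kN/m
Resisting = 155.6 + 448.0·tan24.2° = 155.6 + 201.3 = 357.0 kN/m
FS = 357.0 / 210.8 = 1.694

FS = 1.69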